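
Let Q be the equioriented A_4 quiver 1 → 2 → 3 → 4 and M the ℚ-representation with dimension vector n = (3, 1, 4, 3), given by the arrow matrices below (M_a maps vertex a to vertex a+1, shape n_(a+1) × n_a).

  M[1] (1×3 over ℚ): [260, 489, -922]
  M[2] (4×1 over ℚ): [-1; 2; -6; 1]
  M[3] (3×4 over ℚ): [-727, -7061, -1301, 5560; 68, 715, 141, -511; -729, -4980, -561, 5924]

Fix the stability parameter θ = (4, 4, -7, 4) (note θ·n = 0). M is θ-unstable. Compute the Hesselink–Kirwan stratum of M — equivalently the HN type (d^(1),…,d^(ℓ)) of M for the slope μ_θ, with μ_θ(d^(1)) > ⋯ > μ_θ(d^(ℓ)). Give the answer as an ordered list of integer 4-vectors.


Barcode: M ≅ I[1,1]^2, I[1,4], I[3,3], I[3,4]^2. HN layers by μ_θ (3 steps, strictly decreasing):
  μ^(1)=4; μ^(2)=1/3; μ^(3)=-7

((2, 0, 0, 3); (1, 1, 1, 0); (0, 0, 3, 0))


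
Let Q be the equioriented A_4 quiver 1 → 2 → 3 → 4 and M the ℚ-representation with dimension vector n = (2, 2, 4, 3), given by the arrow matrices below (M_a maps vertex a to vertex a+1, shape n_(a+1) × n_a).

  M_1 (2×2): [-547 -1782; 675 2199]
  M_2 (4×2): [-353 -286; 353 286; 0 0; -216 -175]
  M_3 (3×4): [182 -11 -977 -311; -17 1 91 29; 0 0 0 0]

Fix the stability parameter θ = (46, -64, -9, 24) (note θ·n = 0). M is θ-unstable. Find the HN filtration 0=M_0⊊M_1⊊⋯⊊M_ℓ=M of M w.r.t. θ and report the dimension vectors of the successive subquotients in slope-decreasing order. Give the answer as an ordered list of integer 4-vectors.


Barcode: M ≅ I[1,4]^2, I[3,3]^2, I[4,4]. HN layers by μ_θ (2 steps, strictly decreasing):
  μ^(1)=24; μ^(2)=-9

((0, 0, 0, 3); (2, 2, 4, 0))


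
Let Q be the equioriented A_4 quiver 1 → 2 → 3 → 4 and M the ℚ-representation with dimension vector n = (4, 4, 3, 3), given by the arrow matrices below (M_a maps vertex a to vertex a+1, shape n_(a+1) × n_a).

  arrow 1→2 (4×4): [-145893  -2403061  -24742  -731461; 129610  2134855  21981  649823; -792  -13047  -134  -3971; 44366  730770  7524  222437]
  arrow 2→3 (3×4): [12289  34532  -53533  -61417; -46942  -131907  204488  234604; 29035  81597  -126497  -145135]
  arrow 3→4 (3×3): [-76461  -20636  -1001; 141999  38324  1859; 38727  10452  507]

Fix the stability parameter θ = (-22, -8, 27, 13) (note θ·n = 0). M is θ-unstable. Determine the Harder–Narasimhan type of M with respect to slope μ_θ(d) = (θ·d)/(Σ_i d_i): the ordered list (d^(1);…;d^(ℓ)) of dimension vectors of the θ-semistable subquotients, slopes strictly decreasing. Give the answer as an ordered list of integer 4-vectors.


Interval decomposition of M: I[1,2], I[1,3]^2, I[1,4], I[4,4]^2.
HN type (ℓ=5): μ^(1)=27; μ^(2)=20; μ^(3)=13; μ^(4)=-8; μ^(5)=-22

((0, 0, 2, 0); (0, 0, 1, 1); (0, 0, 0, 2); (0, 4, 0, 0); (4, 0, 0, 0))


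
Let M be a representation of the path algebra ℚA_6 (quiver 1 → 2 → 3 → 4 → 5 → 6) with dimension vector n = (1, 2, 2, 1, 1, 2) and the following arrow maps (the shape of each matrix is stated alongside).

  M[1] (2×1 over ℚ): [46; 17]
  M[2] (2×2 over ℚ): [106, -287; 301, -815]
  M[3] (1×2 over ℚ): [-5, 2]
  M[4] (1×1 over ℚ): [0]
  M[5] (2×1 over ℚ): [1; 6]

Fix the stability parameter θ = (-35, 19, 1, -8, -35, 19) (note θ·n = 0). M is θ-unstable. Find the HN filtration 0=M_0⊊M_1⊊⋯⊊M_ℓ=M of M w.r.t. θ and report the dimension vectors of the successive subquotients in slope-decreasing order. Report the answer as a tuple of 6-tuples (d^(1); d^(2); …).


Interval decomposition of M: I[1,4], I[2,3], I[5,6], I[6,6].
HN type (ℓ=4): μ^(1)=19; μ^(2)=10; μ^(3)=4; μ^(4)=-35

((0, 0, 0, 0, 0, 2); (0, 1, 1, 0, 0, 0); (0, 1, 1, 1, 0, 0); (1, 0, 0, 0, 1, 0))


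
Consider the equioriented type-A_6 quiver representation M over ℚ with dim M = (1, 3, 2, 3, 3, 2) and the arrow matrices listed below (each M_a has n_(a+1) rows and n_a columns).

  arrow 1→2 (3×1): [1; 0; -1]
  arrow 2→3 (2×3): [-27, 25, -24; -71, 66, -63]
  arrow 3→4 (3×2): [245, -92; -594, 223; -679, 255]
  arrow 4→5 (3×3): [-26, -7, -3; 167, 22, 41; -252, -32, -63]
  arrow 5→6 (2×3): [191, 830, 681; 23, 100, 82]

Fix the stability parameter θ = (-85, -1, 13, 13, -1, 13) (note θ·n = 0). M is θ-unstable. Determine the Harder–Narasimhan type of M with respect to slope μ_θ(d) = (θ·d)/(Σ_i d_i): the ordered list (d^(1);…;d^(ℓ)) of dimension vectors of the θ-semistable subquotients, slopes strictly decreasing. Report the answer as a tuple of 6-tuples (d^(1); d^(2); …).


Barcode: M ≅ I[1,6], I[2,2], I[2,6], I[4,5]. HN layers by μ_θ (5 steps, strictly decreasing):
  μ^(1)=13; μ^(2)=25/3; μ^(3)=6; μ^(4)=-1; μ^(5)=-85

((0, 0, 0, 0, 0, 2); (0, 0, 2, 2, 2, 0); (0, 0, 0, 1, 1, 0); (0, 3, 0, 0, 0, 0); (1, 0, 0, 0, 0, 0))


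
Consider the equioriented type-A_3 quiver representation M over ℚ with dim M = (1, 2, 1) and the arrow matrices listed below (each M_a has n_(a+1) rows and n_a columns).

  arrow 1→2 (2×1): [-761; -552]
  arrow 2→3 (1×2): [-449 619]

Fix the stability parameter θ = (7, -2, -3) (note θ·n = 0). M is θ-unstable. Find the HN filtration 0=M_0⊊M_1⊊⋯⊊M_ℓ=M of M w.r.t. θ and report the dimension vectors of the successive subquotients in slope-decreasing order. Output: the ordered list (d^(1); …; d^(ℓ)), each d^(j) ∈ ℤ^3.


Barcode: M ≅ I[1,3], I[2,2]. HN layers by μ_θ (2 steps, strictly decreasing):
  μ^(1)=2/3; μ^(2)=-2

((1, 1, 1); (0, 1, 0))


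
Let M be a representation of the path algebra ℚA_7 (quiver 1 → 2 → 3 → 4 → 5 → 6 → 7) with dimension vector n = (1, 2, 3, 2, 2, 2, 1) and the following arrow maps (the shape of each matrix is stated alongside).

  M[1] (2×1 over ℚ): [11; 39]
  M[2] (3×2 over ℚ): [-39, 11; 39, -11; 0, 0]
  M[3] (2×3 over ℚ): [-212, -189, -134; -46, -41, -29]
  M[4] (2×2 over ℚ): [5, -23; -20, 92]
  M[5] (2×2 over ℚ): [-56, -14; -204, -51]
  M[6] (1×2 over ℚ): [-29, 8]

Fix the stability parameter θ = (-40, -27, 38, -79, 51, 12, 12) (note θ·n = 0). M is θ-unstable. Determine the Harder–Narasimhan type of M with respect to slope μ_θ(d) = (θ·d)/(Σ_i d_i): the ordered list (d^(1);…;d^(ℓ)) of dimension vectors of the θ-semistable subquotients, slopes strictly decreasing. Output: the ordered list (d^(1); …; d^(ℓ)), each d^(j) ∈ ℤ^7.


Via rank(M_{q-1}∘⋯∘M_p): M ≅ I[1,2], I[2,4], I[3,3], I[3,5], I[5,7], I[6,6].
μ_θ-semistable layers: μ^(1)=51; μ^(2)=38; μ^(3)=25; μ^(4)=12; μ^(5)=-41/2; μ^(6)=-27; μ^(7)=-40

((0, 0, 0, 0, 1, 0, 0); (0, 0, 1, 0, 0, 0, 0); (0, 0, 0, 0, 1, 1, 1); (0, 0, 0, 0, 0, 1, 0); (0, 0, 2, 2, 0, 0, 0); (0, 2, 0, 0, 0, 0, 0); (1, 0, 0, 0, 0, 0, 0))


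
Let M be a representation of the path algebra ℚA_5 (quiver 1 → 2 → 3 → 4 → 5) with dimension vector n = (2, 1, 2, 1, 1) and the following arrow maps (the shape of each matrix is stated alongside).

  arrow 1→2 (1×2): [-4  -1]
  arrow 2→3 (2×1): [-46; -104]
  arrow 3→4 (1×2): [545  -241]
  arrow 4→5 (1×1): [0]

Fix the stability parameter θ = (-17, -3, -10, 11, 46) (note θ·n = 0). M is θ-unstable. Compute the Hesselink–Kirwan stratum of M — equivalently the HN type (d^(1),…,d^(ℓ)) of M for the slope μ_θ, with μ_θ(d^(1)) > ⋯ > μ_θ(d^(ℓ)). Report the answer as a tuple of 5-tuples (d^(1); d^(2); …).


Interval decomposition of M: I[1,1], I[1,4], I[3,3], I[5,5].
HN type (ℓ=5): μ^(1)=46; μ^(2)=11; μ^(3)=-13/2; μ^(4)=-10; μ^(5)=-17

((0, 0, 0, 0, 1); (0, 0, 0, 1, 0); (0, 1, 1, 0, 0); (0, 0, 1, 0, 0); (2, 0, 0, 0, 0))


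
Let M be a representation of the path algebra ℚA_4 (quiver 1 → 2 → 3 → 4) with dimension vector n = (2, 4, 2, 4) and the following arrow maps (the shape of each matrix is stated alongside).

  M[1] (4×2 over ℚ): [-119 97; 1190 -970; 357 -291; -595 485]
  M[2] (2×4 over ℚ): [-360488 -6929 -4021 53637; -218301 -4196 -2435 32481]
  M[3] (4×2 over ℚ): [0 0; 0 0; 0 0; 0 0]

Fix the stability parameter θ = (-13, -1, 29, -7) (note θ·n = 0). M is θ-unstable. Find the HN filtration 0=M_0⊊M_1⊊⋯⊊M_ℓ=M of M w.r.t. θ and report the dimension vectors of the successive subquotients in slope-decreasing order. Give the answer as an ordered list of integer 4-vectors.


Via rank(M_{q-1}∘⋯∘M_p): M ≅ I[1,1], I[1,3], I[2,2]^2, I[2,3], I[4,4]^4.
μ_θ-semistable layers: μ^(1)=29; μ^(2)=-1; μ^(3)=-7; μ^(4)=-13

((0, 0, 2, 0); (0, 4, 0, 0); (0, 0, 0, 4); (2, 0, 0, 0))


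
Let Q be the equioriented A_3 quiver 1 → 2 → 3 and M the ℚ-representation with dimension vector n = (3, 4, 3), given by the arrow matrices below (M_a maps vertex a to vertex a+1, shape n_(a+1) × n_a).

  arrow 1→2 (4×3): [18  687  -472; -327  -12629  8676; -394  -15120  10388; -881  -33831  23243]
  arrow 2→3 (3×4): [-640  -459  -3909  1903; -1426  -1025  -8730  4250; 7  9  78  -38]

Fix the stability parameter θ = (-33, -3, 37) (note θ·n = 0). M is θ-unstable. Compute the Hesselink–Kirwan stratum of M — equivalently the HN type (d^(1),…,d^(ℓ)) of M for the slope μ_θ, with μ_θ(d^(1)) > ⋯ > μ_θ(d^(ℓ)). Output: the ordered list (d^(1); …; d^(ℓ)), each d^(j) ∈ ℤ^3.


Interval decomposition of M: I[1,3]^3, I[2,2].
HN type (ℓ=3): μ^(1)=37; μ^(2)=-3; μ^(3)=-33

((0, 0, 3); (0, 4, 0); (3, 0, 0))


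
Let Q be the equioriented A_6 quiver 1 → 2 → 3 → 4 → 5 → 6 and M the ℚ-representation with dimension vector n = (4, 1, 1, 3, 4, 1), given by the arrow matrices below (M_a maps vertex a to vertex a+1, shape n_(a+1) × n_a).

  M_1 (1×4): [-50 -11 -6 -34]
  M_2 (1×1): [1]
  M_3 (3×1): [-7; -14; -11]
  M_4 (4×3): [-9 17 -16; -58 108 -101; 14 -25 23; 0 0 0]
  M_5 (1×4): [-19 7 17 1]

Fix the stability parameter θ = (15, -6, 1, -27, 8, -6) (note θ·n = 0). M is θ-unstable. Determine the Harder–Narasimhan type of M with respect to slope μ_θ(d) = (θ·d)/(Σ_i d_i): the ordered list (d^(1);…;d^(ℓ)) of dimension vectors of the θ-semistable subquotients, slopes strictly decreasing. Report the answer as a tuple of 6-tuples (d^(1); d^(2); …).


Barcode: M ≅ I[1,1]^3, I[1,6], I[4,5]^2, I[5,5]. HN layers by μ_θ (5 steps, strictly decreasing):
  μ^(1)=15; μ^(2)=8; μ^(3)=1; μ^(4)=-17/4; μ^(5)=-27

((3, 0, 0, 0, 0, 0); (0, 0, 0, 0, 3, 0); (0, 0, 0, 0, 1, 1); (1, 1, 1, 1, 0, 0); (0, 0, 0, 2, 0, 0))


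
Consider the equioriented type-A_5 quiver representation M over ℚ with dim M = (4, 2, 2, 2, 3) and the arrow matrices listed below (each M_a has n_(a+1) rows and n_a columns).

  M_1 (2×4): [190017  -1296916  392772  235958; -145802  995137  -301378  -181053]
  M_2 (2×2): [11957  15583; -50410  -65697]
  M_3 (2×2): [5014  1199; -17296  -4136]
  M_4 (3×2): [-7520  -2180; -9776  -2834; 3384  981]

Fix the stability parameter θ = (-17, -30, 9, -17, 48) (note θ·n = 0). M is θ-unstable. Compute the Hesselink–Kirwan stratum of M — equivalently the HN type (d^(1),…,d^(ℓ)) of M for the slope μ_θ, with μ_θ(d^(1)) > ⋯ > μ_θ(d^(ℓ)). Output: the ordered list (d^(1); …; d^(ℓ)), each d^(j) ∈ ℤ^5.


Barcode: M ≅ I[1,1]^2, I[1,3], I[1,4], I[4,5], I[5,5]^2. HN layers by μ_θ (5 steps, strictly decreasing):
  μ^(1)=48; μ^(2)=9; μ^(3)=-4; μ^(4)=-17; μ^(5)=-47/2

((0, 0, 0, 0, 3); (0, 0, 1, 0, 0); (0, 0, 1, 1, 0); (2, 0, 0, 1, 0); (2, 2, 0, 0, 0))


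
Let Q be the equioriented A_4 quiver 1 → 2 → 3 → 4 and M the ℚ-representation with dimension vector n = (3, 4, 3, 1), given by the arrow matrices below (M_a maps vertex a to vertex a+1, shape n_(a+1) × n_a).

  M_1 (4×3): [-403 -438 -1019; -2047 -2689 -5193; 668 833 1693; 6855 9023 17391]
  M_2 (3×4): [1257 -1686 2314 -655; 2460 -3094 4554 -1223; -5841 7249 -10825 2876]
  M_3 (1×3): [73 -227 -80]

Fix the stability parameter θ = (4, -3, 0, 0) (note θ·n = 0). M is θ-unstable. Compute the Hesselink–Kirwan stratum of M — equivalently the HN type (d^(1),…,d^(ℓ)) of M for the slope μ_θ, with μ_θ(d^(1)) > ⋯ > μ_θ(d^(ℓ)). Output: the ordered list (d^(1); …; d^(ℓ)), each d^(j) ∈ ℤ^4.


Interval decomposition of M: I[1,3]^2, I[1,4], I[2,2].
HN type (ℓ=3): μ^(1)=1/3; μ^(2)=1/4; μ^(3)=-3

((2, 2, 2, 0); (1, 1, 1, 1); (0, 1, 0, 0))


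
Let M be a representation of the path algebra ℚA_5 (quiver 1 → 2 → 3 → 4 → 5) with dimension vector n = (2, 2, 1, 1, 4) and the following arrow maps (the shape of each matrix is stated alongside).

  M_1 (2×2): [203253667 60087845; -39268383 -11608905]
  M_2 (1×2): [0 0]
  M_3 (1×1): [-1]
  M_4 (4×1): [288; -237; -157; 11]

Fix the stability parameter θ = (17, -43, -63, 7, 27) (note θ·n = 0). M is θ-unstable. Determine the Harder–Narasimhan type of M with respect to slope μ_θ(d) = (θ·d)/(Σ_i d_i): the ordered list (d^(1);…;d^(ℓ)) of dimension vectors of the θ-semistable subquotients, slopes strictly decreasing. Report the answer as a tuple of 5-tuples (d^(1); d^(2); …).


Interval decomposition of M: I[1,1], I[1,2], I[2,2], I[3,5], I[5,5]^3.
HN type (ℓ=6): μ^(1)=27; μ^(2)=17; μ^(3)=7; μ^(4)=-13; μ^(5)=-43; μ^(6)=-63

((0, 0, 0, 0, 4); (1, 0, 0, 0, 0); (0, 0, 0, 1, 0); (1, 1, 0, 0, 0); (0, 1, 0, 0, 0); (0, 0, 1, 0, 0))


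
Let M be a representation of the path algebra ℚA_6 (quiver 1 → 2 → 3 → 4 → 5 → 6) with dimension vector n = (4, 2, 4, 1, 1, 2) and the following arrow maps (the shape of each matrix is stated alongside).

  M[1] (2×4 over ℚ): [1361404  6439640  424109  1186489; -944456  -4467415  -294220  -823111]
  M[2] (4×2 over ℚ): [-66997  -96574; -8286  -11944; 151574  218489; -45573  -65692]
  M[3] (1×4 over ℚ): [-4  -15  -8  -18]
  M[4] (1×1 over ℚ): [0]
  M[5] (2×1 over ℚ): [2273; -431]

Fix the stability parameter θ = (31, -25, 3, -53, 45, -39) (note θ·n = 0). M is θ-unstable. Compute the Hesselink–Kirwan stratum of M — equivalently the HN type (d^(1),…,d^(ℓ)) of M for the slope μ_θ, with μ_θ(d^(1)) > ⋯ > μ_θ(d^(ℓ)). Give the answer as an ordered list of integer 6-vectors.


Via rank(M_{q-1}∘⋯∘M_p): M ≅ I[1,1]^2, I[1,3]^2, I[3,3], I[3,4], I[5,6], I[6,6].
μ_θ-semistable layers: μ^(1)=31; μ^(2)=3; μ^(3)=-25; μ^(4)=-39

((2, 0, 0, 0, 0, 0); (2, 2, 3, 0, 1, 1); (0, 0, 1, 1, 0, 0); (0, 0, 0, 0, 0, 1))


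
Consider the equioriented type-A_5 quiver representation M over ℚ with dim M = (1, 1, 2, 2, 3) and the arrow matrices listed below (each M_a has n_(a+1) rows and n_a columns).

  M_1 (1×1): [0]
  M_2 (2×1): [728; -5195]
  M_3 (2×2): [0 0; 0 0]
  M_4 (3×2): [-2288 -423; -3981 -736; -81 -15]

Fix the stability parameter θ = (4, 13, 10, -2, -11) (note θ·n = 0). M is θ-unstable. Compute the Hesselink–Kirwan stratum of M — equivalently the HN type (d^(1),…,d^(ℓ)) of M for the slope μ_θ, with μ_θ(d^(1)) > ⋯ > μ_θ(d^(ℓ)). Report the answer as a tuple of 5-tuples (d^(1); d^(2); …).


Interval decomposition of M: I[1,1], I[2,3], I[3,3], I[4,5]^2, I[5,5].
HN type (ℓ=5): μ^(1)=23/2; μ^(2)=10; μ^(3)=4; μ^(4)=-13/2; μ^(5)=-11

((0, 1, 1, 0, 0); (0, 0, 1, 0, 0); (1, 0, 0, 0, 0); (0, 0, 0, 2, 2); (0, 0, 0, 0, 1))


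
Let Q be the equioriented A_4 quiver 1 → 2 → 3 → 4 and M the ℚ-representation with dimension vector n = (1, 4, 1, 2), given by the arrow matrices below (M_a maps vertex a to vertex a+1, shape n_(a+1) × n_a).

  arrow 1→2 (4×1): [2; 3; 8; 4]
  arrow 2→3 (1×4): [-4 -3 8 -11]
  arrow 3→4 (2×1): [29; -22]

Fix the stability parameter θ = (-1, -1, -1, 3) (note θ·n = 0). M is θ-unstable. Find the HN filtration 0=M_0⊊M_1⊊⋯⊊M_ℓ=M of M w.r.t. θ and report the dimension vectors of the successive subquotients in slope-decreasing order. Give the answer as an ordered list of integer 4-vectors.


Via rank(M_{q-1}∘⋯∘M_p): M ≅ I[1,4], I[2,2]^3, I[4,4].
μ_θ-semistable layers: μ^(1)=3; μ^(2)=-1

((0, 0, 0, 2); (1, 4, 1, 0))


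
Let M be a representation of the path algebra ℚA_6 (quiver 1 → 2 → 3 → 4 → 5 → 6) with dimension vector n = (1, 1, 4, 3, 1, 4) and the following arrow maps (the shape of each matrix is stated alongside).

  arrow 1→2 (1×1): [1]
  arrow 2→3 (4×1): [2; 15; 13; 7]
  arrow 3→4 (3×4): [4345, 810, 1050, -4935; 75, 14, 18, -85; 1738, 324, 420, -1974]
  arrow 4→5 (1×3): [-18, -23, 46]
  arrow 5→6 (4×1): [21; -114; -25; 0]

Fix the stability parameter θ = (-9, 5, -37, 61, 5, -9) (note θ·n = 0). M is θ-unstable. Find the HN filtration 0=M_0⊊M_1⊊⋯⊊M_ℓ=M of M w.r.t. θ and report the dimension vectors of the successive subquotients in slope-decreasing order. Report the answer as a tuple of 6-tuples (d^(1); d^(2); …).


Via rank(M_{q-1}∘⋯∘M_p): M ≅ I[1,6], I[3,3]^2, I[3,4], I[4,4], I[6,6]^3.
μ_θ-semistable layers: μ^(1)=61; μ^(2)=19; μ^(3)=-9; μ^(4)=-41/3; μ^(5)=-37

((0, 0, 0, 2, 0, 0); (0, 0, 0, 1, 1, 1); (0, 0, 0, 0, 0, 3); (1, 1, 1, 0, 0, 0); (0, 0, 3, 0, 0, 0))


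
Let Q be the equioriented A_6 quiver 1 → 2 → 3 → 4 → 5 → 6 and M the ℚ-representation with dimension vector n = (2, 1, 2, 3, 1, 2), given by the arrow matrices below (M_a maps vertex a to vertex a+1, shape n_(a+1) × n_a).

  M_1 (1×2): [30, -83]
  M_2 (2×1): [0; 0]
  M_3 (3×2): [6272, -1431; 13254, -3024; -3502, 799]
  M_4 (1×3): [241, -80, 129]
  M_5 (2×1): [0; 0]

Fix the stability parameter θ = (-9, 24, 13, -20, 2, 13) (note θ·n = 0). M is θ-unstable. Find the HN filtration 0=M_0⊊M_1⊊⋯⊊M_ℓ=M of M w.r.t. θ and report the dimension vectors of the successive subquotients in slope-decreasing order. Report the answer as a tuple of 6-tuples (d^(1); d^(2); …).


Barcode: M ≅ I[1,1], I[1,2], I[3,4], I[3,5], I[4,4], I[6,6]^2. HN layers by μ_θ (6 steps, strictly decreasing):
  μ^(1)=24; μ^(2)=13; μ^(3)=2; μ^(4)=-7/2; μ^(5)=-9; μ^(6)=-20

((0, 1, 0, 0, 0, 0); (0, 0, 0, 0, 0, 2); (0, 0, 0, 0, 1, 0); (0, 0, 2, 2, 0, 0); (2, 0, 0, 0, 0, 0); (0, 0, 0, 1, 0, 0))


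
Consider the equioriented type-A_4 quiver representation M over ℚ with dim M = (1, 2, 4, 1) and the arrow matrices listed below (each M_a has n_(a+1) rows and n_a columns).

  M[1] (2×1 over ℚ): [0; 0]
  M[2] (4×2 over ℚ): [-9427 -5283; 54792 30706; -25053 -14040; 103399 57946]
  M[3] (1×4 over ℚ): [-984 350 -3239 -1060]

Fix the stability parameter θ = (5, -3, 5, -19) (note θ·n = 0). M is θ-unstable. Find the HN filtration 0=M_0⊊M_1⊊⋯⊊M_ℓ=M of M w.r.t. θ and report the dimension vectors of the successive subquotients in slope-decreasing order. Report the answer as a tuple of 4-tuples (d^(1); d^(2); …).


Interval decomposition of M: I[1,1], I[2,3], I[2,4], I[3,3]^2.
HN type (ℓ=3): μ^(1)=5; μ^(2)=-3; μ^(3)=-17/3

((1, 0, 3, 0); (0, 1, 0, 0); (0, 1, 1, 1))


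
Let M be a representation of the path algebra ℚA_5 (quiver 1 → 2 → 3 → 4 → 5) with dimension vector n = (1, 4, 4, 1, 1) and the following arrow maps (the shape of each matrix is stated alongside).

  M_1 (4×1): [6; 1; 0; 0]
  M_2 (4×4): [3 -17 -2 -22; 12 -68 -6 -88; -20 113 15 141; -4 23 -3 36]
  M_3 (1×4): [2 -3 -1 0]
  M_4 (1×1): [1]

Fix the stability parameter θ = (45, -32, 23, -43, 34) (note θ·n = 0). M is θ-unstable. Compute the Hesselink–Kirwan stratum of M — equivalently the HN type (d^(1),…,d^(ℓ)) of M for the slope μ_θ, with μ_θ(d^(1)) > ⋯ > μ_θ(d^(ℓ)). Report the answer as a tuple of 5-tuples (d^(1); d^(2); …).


Barcode: M ≅ I[1,5], I[2,3]^3. HN layers by μ_θ (4 steps, strictly decreasing):
  μ^(1)=34; μ^(2)=23; μ^(3)=-7/4; μ^(4)=-32

((0, 0, 0, 0, 1); (0, 0, 3, 0, 0); (1, 1, 1, 1, 0); (0, 3, 0, 0, 0))


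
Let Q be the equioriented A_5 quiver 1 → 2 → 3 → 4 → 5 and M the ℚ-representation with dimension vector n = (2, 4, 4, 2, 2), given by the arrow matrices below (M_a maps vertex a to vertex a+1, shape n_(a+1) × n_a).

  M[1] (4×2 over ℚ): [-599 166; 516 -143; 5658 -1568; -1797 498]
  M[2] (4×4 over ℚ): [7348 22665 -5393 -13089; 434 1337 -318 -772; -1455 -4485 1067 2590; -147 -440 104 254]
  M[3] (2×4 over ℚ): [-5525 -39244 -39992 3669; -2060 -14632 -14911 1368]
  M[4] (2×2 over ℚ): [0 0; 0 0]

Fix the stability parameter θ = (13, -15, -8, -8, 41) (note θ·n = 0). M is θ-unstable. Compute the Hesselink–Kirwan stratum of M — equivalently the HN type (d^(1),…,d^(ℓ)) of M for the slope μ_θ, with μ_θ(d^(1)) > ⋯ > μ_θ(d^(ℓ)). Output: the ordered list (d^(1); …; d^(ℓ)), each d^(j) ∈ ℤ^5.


Via rank(M_{q-1}∘⋯∘M_p): M ≅ I[1,4]^2, I[2,3]^2, I[5,5]^2.
μ_θ-semistable layers: μ^(1)=41; μ^(2)=-9/2; μ^(3)=-8; μ^(4)=-15

((0, 0, 0, 0, 2); (2, 2, 2, 2, 0); (0, 0, 2, 0, 0); (0, 2, 0, 0, 0))


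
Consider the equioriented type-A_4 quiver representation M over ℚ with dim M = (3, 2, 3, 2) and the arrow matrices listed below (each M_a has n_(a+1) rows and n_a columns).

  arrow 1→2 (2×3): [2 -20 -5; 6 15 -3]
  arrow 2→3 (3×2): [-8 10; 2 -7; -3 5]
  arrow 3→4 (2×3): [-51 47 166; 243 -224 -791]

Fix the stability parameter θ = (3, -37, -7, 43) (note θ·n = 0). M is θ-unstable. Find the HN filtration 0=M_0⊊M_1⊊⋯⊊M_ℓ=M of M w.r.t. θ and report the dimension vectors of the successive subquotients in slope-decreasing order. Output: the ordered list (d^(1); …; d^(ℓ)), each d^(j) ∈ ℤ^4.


Barcode: M ≅ I[1,1], I[1,4]^2, I[3,3]. HN layers by μ_θ (4 steps, strictly decreasing):
  μ^(1)=43; μ^(2)=3; μ^(3)=-7; μ^(4)=-17

((0, 0, 0, 2); (1, 0, 0, 0); (0, 0, 3, 0); (2, 2, 0, 0))


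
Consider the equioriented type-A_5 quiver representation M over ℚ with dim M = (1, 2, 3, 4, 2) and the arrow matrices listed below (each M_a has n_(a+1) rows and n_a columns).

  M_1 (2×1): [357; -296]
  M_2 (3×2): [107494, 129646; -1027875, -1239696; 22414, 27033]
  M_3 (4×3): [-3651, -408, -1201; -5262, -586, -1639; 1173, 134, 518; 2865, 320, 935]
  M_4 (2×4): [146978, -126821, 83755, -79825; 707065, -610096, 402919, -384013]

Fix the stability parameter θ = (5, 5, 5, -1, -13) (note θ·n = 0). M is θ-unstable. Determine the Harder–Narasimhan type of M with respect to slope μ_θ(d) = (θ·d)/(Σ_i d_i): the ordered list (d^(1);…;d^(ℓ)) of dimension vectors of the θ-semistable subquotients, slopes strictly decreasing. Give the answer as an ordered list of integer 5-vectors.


Via rank(M_{q-1}∘⋯∘M_p): M ≅ I[1,3], I[2,4], I[3,5], I[4,4], I[4,5].
μ_θ-semistable layers: μ^(1)=5; μ^(2)=3; μ^(3)=-1; μ^(4)=-3; μ^(5)=-7

((1, 1, 1, 0, 0); (0, 1, 1, 1, 0); (0, 0, 0, 1, 0); (0, 0, 1, 1, 1); (0, 0, 0, 1, 1))


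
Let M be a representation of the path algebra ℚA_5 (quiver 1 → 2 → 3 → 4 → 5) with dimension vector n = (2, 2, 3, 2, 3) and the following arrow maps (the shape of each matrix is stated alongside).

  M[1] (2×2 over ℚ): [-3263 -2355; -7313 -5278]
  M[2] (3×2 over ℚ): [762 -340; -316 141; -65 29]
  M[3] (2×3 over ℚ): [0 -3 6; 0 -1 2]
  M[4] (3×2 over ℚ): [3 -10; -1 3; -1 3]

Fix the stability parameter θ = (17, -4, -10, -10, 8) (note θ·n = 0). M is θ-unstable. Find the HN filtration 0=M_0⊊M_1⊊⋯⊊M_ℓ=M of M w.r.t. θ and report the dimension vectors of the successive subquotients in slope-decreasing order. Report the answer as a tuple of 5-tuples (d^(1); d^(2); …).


Interval decomposition of M: I[1,3], I[1,5], I[3,3], I[4,5], I[5,5].
HN type (ℓ=4): μ^(1)=8; μ^(2)=1; μ^(3)=-7/4; μ^(4)=-10

((0, 0, 0, 0, 3); (1, 1, 1, 0, 0); (1, 1, 1, 1, 0); (0, 0, 1, 1, 0))


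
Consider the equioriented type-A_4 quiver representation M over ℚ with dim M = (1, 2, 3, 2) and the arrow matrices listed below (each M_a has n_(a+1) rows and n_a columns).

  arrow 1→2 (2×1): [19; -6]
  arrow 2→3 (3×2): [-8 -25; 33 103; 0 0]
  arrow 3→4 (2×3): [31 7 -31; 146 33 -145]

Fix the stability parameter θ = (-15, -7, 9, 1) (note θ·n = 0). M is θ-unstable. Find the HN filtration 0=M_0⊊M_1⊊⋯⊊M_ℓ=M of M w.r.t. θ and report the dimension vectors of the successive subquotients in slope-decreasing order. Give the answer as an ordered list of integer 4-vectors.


Barcode: M ≅ I[1,4], I[2,4], I[3,3]. HN layers by μ_θ (4 steps, strictly decreasing):
  μ^(1)=9; μ^(2)=5; μ^(3)=-7; μ^(4)=-15

((0, 0, 1, 0); (0, 0, 2, 2); (0, 2, 0, 0); (1, 0, 0, 0))


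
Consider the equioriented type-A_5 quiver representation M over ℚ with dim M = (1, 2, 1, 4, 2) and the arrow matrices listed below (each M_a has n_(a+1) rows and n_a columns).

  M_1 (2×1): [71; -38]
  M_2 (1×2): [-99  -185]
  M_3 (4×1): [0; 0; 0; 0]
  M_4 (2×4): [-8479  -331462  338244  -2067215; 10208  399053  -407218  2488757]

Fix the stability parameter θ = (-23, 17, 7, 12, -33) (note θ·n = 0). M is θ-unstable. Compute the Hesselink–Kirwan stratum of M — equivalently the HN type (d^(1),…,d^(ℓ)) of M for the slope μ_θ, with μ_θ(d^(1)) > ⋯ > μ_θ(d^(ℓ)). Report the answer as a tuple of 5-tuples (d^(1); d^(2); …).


Via rank(M_{q-1}∘⋯∘M_p): M ≅ I[1,3], I[2,2], I[4,4]^2, I[4,5]^2.
μ_θ-semistable layers: μ^(1)=17; μ^(2)=12; μ^(3)=-21/2; μ^(4)=-23

((0, 1, 0, 0, 0); (0, 1, 1, 2, 0); (0, 0, 0, 2, 2); (1, 0, 0, 0, 0))


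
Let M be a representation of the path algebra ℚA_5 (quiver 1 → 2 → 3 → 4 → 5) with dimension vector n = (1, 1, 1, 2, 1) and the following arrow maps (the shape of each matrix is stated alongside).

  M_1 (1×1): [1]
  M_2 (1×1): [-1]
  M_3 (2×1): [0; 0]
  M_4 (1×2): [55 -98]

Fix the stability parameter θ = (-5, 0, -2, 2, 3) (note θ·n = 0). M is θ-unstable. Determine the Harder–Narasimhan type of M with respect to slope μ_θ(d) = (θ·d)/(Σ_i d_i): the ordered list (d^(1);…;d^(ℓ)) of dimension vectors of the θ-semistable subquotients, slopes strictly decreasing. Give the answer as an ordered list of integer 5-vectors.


Interval decomposition of M: I[1,3], I[4,4], I[4,5].
HN type (ℓ=4): μ^(1)=3; μ^(2)=2; μ^(3)=-1; μ^(4)=-5

((0, 0, 0, 0, 1); (0, 0, 0, 2, 0); (0, 1, 1, 0, 0); (1, 0, 0, 0, 0))


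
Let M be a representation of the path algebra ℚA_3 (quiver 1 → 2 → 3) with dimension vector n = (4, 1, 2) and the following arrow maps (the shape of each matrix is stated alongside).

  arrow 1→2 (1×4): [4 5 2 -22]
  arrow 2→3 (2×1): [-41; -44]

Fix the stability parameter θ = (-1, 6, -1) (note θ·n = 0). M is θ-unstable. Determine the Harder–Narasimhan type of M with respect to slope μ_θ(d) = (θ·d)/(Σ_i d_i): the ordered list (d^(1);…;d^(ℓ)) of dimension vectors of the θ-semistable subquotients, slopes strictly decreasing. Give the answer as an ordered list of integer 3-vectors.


Interval decomposition of M: I[1,1]^3, I[1,3], I[3,3].
HN type (ℓ=2): μ^(1)=5/2; μ^(2)=-1

((0, 1, 1); (4, 0, 1))


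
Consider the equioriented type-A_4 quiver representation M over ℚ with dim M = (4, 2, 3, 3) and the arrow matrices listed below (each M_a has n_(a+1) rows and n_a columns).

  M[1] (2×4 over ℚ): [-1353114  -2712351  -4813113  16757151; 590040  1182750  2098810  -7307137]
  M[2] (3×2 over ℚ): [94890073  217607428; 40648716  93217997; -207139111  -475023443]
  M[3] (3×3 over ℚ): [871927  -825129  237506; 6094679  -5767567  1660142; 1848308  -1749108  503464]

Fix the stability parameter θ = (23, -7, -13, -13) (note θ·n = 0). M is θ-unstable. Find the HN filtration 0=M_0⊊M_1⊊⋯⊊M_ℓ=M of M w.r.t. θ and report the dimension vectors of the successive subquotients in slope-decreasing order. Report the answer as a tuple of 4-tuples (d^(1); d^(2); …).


Via rank(M_{q-1}∘⋯∘M_p): M ≅ I[1,1]^2, I[1,4]^2, I[3,3], I[4,4].
μ_θ-semistable layers: μ^(1)=23; μ^(2)=-5/2; μ^(3)=-13

((2, 0, 0, 0); (2, 2, 2, 2); (0, 0, 1, 1))


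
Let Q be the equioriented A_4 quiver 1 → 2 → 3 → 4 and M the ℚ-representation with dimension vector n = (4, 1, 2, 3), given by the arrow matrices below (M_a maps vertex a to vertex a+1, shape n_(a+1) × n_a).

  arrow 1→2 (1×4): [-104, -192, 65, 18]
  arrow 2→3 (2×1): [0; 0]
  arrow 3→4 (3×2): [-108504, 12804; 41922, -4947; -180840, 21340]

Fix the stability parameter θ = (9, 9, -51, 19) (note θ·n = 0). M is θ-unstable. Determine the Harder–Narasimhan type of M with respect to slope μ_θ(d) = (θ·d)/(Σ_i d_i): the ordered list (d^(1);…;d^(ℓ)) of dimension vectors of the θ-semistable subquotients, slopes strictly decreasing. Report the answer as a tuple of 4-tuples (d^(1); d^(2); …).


Interval decomposition of M: I[1,1]^3, I[1,2], I[3,3], I[3,4], I[4,4]^2.
HN type (ℓ=3): μ^(1)=19; μ^(2)=9; μ^(3)=-51

((0, 0, 0, 3); (4, 1, 0, 0); (0, 0, 2, 0))


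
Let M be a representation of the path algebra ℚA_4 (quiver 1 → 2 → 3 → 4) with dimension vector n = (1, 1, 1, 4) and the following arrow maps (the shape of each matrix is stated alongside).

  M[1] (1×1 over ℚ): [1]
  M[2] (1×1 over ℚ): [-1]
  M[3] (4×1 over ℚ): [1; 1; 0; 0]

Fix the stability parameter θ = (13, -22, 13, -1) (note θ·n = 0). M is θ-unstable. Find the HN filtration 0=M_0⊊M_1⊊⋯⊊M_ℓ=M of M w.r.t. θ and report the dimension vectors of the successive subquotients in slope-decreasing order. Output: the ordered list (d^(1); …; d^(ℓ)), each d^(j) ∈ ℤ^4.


Interval decomposition of M: I[1,4], I[4,4]^3.
HN type (ℓ=3): μ^(1)=6; μ^(2)=-1; μ^(3)=-9/2

((0, 0, 1, 1); (0, 0, 0, 3); (1, 1, 0, 0))


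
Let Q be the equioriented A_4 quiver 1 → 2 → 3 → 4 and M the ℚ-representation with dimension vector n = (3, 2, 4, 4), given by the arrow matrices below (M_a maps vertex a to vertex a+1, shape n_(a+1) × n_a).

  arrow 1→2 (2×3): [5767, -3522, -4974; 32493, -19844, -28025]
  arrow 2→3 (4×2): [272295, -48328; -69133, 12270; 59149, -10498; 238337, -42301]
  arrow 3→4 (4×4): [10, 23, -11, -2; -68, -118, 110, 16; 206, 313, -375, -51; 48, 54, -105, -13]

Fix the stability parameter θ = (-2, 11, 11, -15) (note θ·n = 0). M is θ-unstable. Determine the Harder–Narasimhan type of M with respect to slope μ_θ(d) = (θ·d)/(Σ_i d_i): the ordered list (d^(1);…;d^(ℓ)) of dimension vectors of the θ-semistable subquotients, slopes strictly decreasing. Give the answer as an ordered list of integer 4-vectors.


Interval decomposition of M: I[1,1], I[1,4]^2, I[3,3], I[3,4], I[4,4].
HN type (ℓ=4): μ^(1)=11; μ^(2)=7/3; μ^(3)=-2; μ^(4)=-15

((0, 0, 1, 0); (0, 2, 2, 2); (3, 0, 1, 1); (0, 0, 0, 1))


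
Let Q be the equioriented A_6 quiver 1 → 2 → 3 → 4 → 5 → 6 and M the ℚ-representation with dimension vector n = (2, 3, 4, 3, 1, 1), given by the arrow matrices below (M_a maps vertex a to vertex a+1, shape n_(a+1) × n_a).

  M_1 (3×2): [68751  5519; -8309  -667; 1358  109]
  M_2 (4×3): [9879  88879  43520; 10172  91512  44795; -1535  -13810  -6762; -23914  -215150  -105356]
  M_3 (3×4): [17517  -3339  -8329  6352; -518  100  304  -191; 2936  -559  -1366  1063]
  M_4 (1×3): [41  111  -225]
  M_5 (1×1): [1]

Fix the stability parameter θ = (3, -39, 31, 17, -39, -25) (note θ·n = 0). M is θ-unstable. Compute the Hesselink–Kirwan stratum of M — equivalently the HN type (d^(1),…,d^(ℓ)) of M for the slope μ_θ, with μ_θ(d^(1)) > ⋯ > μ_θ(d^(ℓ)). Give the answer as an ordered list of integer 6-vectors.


Interval decomposition of M: I[1,4], I[1,6], I[2,4], I[3,3].
HN type (ℓ=5): μ^(1)=31; μ^(2)=24; μ^(3)=-4; μ^(4)=-18; μ^(5)=-39

((0, 0, 1, 0, 0, 0); (0, 0, 2, 2, 0, 0); (0, 0, 1, 1, 1, 1); (2, 2, 0, 0, 0, 0); (0, 1, 0, 0, 0, 0))


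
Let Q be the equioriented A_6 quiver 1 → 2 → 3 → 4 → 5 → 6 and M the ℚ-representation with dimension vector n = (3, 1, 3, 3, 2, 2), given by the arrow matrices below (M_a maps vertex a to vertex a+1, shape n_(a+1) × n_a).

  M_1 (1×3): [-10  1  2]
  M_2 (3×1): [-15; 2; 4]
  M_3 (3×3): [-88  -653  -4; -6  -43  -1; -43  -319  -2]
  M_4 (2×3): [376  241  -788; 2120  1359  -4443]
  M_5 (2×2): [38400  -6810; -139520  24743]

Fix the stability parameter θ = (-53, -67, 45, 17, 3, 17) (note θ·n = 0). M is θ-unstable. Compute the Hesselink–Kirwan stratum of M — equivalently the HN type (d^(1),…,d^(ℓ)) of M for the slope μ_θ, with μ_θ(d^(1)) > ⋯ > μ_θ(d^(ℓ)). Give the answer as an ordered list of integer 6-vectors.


Barcode: M ≅ I[1,1]^2, I[1,6], I[3,4], I[3,5], I[6,6]. HN layers by μ_θ (6 steps, strictly decreasing):
  μ^(1)=31; μ^(2)=65/3; μ^(3)=41/2; μ^(4)=17; μ^(5)=-53; μ^(6)=-60

((0, 0, 1, 1, 0, 0); (0, 0, 1, 1, 1, 0); (0, 0, 1, 1, 1, 1); (0, 0, 0, 0, 0, 1); (2, 0, 0, 0, 0, 0); (1, 1, 0, 0, 0, 0))


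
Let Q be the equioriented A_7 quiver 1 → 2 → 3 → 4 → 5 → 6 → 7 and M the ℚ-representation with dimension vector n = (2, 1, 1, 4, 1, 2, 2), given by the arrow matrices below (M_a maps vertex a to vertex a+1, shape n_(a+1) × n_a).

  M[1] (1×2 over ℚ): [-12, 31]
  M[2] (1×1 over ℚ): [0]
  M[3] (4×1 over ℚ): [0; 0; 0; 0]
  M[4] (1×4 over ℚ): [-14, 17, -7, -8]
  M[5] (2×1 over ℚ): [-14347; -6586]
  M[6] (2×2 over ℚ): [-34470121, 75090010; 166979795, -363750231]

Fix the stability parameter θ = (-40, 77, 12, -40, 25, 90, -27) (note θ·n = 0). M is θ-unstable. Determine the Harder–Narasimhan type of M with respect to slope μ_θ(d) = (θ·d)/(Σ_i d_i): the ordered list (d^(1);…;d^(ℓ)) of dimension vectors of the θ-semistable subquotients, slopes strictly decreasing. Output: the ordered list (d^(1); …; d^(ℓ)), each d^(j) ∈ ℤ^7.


Via rank(M_{q-1}∘⋯∘M_p): M ≅ I[1,1], I[1,2], I[3,3], I[4,4]^3, I[4,7], I[6,7].
μ_θ-semistable layers: μ^(1)=77; μ^(2)=63/2; μ^(3)=25; μ^(4)=12; μ^(5)=-40

((0, 1, 0, 0, 0, 0, 0); (0, 0, 0, 0, 0, 2, 2); (0, 0, 0, 0, 1, 0, 0); (0, 0, 1, 0, 0, 0, 0); (2, 0, 0, 4, 0, 0, 0))


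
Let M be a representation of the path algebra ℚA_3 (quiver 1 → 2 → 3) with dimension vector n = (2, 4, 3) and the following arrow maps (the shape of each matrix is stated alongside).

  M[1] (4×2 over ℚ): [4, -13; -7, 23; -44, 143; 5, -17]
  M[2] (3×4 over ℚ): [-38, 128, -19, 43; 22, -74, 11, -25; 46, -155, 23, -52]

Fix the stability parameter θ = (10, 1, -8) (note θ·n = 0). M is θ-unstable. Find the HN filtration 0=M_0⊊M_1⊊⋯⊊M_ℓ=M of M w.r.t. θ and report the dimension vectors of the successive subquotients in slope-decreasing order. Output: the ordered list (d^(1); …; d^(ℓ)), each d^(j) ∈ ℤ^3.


Via rank(M_{q-1}∘⋯∘M_p): M ≅ I[1,2], I[1,3], I[2,2], I[2,3], I[3,3].
μ_θ-semistable layers: μ^(1)=11/2; μ^(2)=1; μ^(3)=-7/2; μ^(4)=-8

((1, 1, 0); (1, 2, 1); (0, 1, 1); (0, 0, 1))


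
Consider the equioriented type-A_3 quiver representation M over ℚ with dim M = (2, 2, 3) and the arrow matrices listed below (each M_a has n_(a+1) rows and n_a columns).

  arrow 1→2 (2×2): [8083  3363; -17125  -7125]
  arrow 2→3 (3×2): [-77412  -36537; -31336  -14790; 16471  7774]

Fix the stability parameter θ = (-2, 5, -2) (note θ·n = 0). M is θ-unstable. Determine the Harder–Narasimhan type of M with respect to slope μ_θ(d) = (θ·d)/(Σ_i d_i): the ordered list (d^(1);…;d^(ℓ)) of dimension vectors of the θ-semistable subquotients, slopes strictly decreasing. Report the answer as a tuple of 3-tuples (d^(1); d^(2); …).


Via rank(M_{q-1}∘⋯∘M_p): M ≅ I[1,1], I[1,3], I[2,3], I[3,3].
μ_θ-semistable layers: μ^(1)=3/2; μ^(2)=-2

((0, 2, 2); (2, 0, 1))


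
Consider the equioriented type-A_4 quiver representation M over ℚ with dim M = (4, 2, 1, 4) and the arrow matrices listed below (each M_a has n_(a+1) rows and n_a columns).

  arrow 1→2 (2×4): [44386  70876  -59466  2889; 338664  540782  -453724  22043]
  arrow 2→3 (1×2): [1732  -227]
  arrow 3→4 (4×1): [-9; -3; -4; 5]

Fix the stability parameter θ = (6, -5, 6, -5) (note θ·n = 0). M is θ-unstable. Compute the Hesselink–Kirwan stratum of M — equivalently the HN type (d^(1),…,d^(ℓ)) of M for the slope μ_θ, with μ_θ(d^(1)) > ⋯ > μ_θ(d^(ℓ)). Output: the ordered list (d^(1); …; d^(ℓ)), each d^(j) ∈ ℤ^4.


Interval decomposition of M: I[1,1]^2, I[1,2], I[1,4], I[4,4]^3.
HN type (ℓ=3): μ^(1)=6; μ^(2)=1/2; μ^(3)=-5

((2, 0, 0, 0); (2, 2, 1, 1); (0, 0, 0, 3))


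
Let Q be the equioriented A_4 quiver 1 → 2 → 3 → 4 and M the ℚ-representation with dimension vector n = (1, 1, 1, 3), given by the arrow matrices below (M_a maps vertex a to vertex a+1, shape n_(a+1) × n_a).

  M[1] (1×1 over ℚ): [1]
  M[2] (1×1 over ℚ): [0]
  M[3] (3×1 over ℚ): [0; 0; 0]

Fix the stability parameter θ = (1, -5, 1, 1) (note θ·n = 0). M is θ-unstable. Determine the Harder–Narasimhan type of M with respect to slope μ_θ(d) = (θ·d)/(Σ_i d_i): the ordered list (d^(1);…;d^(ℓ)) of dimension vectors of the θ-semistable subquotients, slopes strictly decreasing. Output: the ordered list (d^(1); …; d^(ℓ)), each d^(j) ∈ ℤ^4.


Interval decomposition of M: I[1,2], I[3,3], I[4,4]^3.
HN type (ℓ=2): μ^(1)=1; μ^(2)=-2

((0, 0, 1, 3); (1, 1, 0, 0))


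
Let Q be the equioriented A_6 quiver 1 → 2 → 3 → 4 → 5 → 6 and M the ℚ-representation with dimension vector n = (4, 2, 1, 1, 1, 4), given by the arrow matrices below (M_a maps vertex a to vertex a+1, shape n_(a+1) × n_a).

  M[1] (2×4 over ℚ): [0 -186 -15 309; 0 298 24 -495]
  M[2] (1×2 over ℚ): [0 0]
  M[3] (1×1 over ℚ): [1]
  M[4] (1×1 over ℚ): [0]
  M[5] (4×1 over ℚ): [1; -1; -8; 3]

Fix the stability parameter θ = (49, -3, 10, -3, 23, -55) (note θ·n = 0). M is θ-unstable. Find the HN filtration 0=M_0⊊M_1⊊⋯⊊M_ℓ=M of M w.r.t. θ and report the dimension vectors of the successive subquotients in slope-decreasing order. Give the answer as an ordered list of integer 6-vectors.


Via rank(M_{q-1}∘⋯∘M_p): M ≅ I[1,1]^2, I[1,2]^2, I[3,4], I[5,6], I[6,6]^3.
μ_θ-semistable layers: μ^(1)=49; μ^(2)=23; μ^(3)=7/2; μ^(4)=-16; μ^(5)=-55

((2, 0, 0, 0, 0, 0); (2, 2, 0, 0, 0, 0); (0, 0, 1, 1, 0, 0); (0, 0, 0, 0, 1, 1); (0, 0, 0, 0, 0, 3))


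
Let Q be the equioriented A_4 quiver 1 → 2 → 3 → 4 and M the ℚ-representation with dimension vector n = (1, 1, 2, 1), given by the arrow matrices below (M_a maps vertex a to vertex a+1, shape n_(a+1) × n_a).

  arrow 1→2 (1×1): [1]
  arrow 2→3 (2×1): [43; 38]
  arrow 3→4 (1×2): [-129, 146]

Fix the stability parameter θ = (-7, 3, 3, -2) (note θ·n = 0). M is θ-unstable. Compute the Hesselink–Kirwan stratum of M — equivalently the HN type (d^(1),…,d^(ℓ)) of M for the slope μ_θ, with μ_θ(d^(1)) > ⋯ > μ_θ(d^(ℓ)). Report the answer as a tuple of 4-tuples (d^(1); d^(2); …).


Interval decomposition of M: I[1,4], I[3,3].
HN type (ℓ=3): μ^(1)=3; μ^(2)=4/3; μ^(3)=-7

((0, 0, 1, 0); (0, 1, 1, 1); (1, 0, 0, 0))


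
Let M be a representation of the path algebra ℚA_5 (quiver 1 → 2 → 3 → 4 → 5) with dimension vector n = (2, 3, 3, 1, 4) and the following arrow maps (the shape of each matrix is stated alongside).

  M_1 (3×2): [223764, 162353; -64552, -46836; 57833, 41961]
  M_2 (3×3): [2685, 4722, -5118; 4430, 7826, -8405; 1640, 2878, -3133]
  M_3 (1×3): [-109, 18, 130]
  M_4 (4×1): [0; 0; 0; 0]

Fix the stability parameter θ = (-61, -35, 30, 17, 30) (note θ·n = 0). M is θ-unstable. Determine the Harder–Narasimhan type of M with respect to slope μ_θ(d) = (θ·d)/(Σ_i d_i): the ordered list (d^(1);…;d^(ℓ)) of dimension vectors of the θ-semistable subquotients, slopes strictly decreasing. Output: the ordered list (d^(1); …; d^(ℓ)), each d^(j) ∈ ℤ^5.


Interval decomposition of M: I[1,3], I[1,4], I[2,2], I[3,3], I[5,5]^4.
HN type (ℓ=4): μ^(1)=30; μ^(2)=47/2; μ^(3)=-35; μ^(4)=-61

((0, 0, 2, 0, 4); (0, 0, 1, 1, 0); (0, 3, 0, 0, 0); (2, 0, 0, 0, 0))


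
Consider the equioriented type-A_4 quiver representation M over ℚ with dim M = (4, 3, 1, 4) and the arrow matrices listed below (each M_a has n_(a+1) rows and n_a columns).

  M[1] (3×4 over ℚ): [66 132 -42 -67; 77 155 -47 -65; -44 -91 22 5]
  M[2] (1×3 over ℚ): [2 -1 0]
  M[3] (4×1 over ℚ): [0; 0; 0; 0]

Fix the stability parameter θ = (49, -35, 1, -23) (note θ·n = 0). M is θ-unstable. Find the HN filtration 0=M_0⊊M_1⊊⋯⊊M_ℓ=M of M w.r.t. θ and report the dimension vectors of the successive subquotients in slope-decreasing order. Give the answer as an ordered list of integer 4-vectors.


Via rank(M_{q-1}∘⋯∘M_p): M ≅ I[1,1], I[1,2]^2, I[1,3], I[4,4]^4.
μ_θ-semistable layers: μ^(1)=49; μ^(2)=7; μ^(3)=5; μ^(4)=-23

((1, 0, 0, 0); (2, 2, 0, 0); (1, 1, 1, 0); (0, 0, 0, 4))
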